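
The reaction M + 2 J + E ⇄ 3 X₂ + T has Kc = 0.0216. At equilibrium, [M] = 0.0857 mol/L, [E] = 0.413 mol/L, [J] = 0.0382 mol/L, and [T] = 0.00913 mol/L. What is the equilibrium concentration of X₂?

[X₂] = 0.0496 mol/L

At equilibrium, Kc = [X₂]³·[T] / ([M]·[J]²·[E]) = 0.0216.
([X₂])³·(0.00913) / ((0.0857)·(0.0382)²·(0.413)) = 0.0216
[X₂]³ = 1.22×10⁻⁴ ⇒ [X₂] = 0.0496 mol/L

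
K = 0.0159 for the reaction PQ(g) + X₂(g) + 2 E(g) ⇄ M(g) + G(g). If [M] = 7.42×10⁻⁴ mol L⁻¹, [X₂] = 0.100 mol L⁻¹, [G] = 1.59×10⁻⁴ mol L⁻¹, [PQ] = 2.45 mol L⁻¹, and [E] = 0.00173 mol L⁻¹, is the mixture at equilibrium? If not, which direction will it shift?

no; Q > K, reaction proceeds in reverse

Q = [M]·[G] / ([PQ]·[X₂]·[E]²) = (7.42×10⁻⁴)·(1.59×10⁻⁴) / ((2.45)·(0.100)·(0.00173)²) = 0.161
Q = 0.161 > K = 0.0159: net reverse reaction.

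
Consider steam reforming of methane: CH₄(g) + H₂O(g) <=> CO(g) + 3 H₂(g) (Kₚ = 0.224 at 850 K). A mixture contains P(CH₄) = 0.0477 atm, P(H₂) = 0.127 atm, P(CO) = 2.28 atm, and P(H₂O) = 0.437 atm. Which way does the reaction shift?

Qₚ = P(CO)·P(H₂)³ / (P(CH₄)·P(H₂O)) = (2.28)·(0.127)³ / ((0.0477)·(0.437)) = 0.224
Qₚ = 0.224 = Kₚ, so the system is already at equilibrium.

neither direction; the system is at equilibrium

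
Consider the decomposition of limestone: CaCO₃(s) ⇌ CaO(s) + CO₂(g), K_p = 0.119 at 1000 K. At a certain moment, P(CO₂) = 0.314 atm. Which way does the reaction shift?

(CaCO₃, CaO are pure solids — omitted from Q_p.)
Q_p = P(CO₂) = 0.314
Q_p = 0.314 > K_p = 0.119, so the reverse reaction proceeds.

in the reverse direction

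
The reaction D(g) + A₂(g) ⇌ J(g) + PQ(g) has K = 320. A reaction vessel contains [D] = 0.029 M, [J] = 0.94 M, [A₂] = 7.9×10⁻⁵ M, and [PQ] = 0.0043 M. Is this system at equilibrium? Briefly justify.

Q = [J]·[PQ] / ([D]·[A₂]) = (0.94)·(0.0043) / ((0.029)·(7.9×10⁻⁵)) = 1800
Q = 1800 > K = 320: net reverse reaction.

no; Q > K, reaction proceeds in reverse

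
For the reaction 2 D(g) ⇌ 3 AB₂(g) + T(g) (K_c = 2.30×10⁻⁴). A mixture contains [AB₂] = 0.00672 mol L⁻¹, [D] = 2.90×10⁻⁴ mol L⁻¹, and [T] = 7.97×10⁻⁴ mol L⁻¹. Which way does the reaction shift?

Q_c = [AB₂]³·[T] / [D]² = (0.00672)³·(7.97×10⁻⁴) / (2.90×10⁻⁴)² = 0.00288
Q_c = 0.00288 > K_c = 2.30×10⁻⁴, so the reverse reaction proceeds.

in the reverse direction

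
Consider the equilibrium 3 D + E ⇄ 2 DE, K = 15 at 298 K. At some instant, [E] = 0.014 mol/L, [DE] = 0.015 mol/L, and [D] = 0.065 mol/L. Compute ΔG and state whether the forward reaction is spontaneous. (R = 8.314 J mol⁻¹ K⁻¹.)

Q = [DE]² / ([D]³·[E]) = (0.015)² / ((0.065)³·(0.014)) = 58.5
ΔG = RT ln(Q/K) = (8.314 J mol⁻¹ K⁻¹)(298 K) × ln(58.5/15)
   = (2.478 kJ/mol)(1.361) = 3.37 kJ/mol
ΔG > 0, so the forward reaction is non-spontaneous (proceeds in reverse).

ΔG = 3.37 kJ/mol; the forward reaction is non-spontaneous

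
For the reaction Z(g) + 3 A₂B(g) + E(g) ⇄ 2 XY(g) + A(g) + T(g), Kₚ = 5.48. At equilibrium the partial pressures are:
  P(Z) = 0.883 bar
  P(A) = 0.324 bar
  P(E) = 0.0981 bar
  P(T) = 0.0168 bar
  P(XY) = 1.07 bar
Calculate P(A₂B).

P(A₂B) = 0.236 bar

At equilibrium, Kₚ = P(XY)²·P(A)·P(T) / (P(Z)·P(A₂B)³·P(E)) = 5.48.
(1.07)²·(0.324)·(0.0168) / ((0.883)·(P(A₂B))³·(0.0981)) = 5.48
P(A₂B)³ = 0.0131 ⇒ P(A₂B) = 0.236 bar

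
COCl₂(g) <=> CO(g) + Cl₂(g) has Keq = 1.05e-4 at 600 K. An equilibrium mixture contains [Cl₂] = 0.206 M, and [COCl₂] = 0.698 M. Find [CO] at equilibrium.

At equilibrium, Keq = [CO]·[Cl₂] / [COCl₂] = 1.05e-4.
([CO])·(0.206) / (0.698) = 1.05e-4
[CO] = 3.56e-4 M

[CO] = 3.56e-4 M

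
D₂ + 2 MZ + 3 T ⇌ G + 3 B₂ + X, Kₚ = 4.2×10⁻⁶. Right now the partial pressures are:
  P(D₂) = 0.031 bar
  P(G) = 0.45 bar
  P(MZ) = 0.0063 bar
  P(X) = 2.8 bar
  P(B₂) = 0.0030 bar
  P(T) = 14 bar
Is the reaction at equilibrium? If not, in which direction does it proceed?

Qₚ = P(G)·P(B₂)³·P(X) / (P(D₂)·P(MZ)²·P(T)³) = (0.45)·(0.0030)³·(2.8) / ((0.031)·(0.0063)²·(14)³) = 1.0×10⁻⁵
Qₚ = 1.0×10⁻⁵ > Kₚ = 4.2×10⁻⁶, so the reverse reaction proceeds.

to the left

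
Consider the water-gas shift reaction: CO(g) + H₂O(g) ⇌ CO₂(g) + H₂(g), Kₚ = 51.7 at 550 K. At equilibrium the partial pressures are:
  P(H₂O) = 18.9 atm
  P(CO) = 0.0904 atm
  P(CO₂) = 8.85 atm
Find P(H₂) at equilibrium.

At equilibrium, Kₚ = P(CO₂)·P(H₂) / (P(CO)·P(H₂O)) = 51.7.
(8.85)·(P(H₂)) / ((0.0904)·(18.9)) = 51.7
P(H₂) = 9.98 atm

P(H₂) = 9.98 atm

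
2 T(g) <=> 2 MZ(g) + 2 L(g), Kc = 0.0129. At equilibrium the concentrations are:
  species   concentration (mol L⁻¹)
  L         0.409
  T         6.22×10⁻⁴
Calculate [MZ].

[MZ] = 1.73×10⁻⁴ mol L⁻¹

At equilibrium, Kc = [MZ]²·[L]² / [T]² = 0.0129.
([MZ])²·(0.409)² / (6.22×10⁻⁴)² = 0.0129
[MZ]² = 2.98×10⁻⁸ ⇒ [MZ] = 1.73×10⁻⁴ mol L⁻¹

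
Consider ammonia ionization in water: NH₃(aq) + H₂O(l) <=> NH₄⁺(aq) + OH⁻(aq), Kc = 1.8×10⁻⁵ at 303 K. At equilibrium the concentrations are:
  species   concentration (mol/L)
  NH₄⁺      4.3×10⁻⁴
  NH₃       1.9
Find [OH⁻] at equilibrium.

[OH⁻] = 0.080 mol/L

(H₂O is a pure liquid — omitted from Kc.)
At equilibrium, Kc = [NH₄⁺]·[OH⁻] / [NH₃] = 1.8×10⁻⁵.
(4.3×10⁻⁴)·([OH⁻]) / (1.9) = 1.8×10⁻⁵
[OH⁻] = 0.0795 = 0.080 mol/L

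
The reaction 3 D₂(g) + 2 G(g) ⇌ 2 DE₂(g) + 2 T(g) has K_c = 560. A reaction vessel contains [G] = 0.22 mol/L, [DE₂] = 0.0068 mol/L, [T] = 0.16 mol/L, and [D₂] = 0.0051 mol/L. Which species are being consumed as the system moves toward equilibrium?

D₂, G (reactants)

Q_c = [DE₂]²·[T]² / ([D₂]³·[G]²) = (0.0068)²·(0.16)² / ((0.0051)³·(0.22)²) = 180
Q_c = 180 < K_c = 560: net forward reaction.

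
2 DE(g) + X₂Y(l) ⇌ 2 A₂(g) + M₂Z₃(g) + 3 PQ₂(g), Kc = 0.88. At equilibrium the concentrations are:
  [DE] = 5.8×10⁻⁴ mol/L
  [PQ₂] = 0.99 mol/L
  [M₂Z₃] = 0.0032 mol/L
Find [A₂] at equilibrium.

(X₂Y is a pure liquid — omitted from Kc.)
At equilibrium, Kc = [A₂]²·[M₂Z₃]·[PQ₂]³ / [DE]² = 0.88.
([A₂])²·(0.0032)·(0.99)³ / (5.8×10⁻⁴)² = 0.88
[A₂]² = 9.53×10⁻⁵ ⇒ [A₂] = 0.0098 mol/L

[A₂] = 0.0098 mol/L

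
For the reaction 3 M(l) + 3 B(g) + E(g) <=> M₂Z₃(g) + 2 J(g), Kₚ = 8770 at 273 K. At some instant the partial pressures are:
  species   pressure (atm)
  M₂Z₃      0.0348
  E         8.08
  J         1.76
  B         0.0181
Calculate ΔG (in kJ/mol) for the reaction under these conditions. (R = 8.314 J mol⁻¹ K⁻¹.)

ΔG = -3.09 kJ/mol

(M is a pure liquid — omitted from Qₚ.)
Qₚ = P(M₂Z₃)·P(J)² / (P(B)³·P(E)) = (0.0348)·(1.76)² / ((0.0181)³·(8.08)) = 2250
ΔG = RT ln(Qₚ/Kₚ) = (8.314 J mol⁻¹ K⁻¹)(273 K) × ln(2250/8770)
   = (2.270 kJ/mol)(-1.360) = -3.09 kJ/mol
ΔG < 0, so the forward reaction is spontaneous (proceeds forward).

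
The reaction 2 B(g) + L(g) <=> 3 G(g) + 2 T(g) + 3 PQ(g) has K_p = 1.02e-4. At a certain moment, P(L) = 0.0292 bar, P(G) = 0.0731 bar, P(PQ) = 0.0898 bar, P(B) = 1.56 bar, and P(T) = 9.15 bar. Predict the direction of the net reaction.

Q_p = P(G)³·P(T)²·P(PQ)³ / (P(B)²·P(L)) = (0.0731)³·(9.15)²·(0.0898)³ / ((1.56)²·(0.0292)) = 3.33e-4
Q_p = 3.33e-4 > K_p = 1.02e-4, so the reverse reaction proceeds.

in the reverse direction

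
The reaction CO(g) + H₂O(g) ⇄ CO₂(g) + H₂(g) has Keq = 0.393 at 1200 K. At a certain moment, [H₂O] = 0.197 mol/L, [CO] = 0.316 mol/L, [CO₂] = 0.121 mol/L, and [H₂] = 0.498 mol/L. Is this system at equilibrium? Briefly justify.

Q = [CO₂]·[H₂] / ([CO]·[H₂O]) = (0.121)·(0.498) / ((0.316)·(0.197)) = 0.968
Q = 0.968 > Keq = 0.393: net reverse reaction.

no; Q > K, reaction proceeds in reverse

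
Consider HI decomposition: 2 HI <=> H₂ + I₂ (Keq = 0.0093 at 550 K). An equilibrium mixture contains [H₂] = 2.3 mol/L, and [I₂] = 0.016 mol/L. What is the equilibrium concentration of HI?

At equilibrium, Keq = [H₂]·[I₂] / [HI]² = 0.0093.
(2.3)·(0.016) / ([HI])² = 0.0093
[HI]² = 3.96 ⇒ [HI] = 2.0 mol/L

[HI] = 2.0 mol/L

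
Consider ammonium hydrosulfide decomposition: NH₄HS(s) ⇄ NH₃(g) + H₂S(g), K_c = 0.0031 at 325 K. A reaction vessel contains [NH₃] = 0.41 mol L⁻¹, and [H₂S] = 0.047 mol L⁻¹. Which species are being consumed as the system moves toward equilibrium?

(NH₄HS is a pure solid — omitted from Q_c.)
Q_c = [NH₃]·[H₂S] = (0.41)·(0.047) = 0.019
Q_c = 0.019 > K_c = 0.0031: net reverse reaction.

NH₃, H₂S (products)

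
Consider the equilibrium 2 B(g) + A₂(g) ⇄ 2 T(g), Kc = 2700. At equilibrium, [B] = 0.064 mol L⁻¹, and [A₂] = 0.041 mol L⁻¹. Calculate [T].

[T] = 0.67 mol L⁻¹

At equilibrium, Kc = [T]² / ([B]²·[A₂]) = 2700.
([T])² / ((0.064)²·(0.041)) = 2700
[T]² = 0.453 ⇒ [T] = 0.67 mol L⁻¹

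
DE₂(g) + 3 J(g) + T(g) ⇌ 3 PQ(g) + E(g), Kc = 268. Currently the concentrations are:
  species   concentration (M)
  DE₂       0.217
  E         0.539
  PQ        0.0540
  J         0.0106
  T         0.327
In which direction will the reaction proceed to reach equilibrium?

reverse (toward reactants)

Qc = [PQ]³·[E] / ([DE₂]·[J]³·[T]) = (0.0540)³·(0.539) / ((0.217)·(0.0106)³·(0.327)) = 1000
Qc = 1000 > Kc = 268, so the reverse reaction proceeds.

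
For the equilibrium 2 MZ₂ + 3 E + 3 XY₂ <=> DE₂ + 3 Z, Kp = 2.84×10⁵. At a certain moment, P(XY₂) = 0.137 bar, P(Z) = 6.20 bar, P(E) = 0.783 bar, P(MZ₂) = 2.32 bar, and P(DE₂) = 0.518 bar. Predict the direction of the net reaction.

in the forward direction

Qp = P(DE₂)·P(Z)³ / (P(MZ₂)²·P(E)³·P(XY₂)³) = (0.518)·(6.20)³ / ((2.32)²·(0.783)³·(0.137)³) = 18600
Qp = 18600 < Kp = 2.84×10⁵, so the forward reaction proceeds.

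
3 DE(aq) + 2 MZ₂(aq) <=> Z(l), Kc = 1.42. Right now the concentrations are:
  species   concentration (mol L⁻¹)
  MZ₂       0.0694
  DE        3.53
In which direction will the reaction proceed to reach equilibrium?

(Z is a pure liquid — omitted from Qc.)
Qc = 1 / ([DE]³·[MZ₂]²) = 1 / ((3.53)³·(0.0694)²) = 4.72
Qc = 4.72 > Kc = 1.42, so the reverse reaction proceeds.

to the left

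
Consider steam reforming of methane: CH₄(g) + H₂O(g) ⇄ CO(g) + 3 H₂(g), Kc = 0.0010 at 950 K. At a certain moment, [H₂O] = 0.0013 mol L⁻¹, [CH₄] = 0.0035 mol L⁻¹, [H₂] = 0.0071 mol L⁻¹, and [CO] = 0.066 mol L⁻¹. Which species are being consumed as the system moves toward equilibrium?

Qc = [CO]·[H₂]³ / ([CH₄]·[H₂O]) = (0.066)·(0.0071)³ / ((0.0035)·(0.0013)) = 0.0052
Qc = 0.0052 > Kc = 0.0010: net reverse reaction.

CO, H₂ (products)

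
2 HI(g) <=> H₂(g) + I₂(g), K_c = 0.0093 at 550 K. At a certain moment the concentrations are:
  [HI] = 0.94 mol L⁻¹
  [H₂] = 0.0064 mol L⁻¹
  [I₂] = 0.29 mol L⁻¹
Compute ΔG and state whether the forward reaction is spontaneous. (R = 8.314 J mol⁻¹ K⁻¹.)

ΔG = -6.80 kJ/mol; the forward reaction is spontaneous

Q_c = [H₂]·[I₂] / [HI]² = (0.0064)·(0.29) / (0.94)² = 0.00210
ΔG = RT ln(Q_c/K_c) = (8.314 J mol⁻¹ K⁻¹)(550 K) × ln(0.00210/0.0093)
   = (4.573 kJ/mol)(-1.488) = -6.80 kJ/mol
ΔG < 0, so the forward reaction is spontaneous (proceeds forward).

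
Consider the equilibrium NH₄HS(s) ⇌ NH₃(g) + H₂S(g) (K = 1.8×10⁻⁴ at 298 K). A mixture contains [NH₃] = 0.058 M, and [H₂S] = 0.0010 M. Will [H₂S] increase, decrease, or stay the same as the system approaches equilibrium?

(NH₄HS is a pure solid — omitted from Q.)
Q = [NH₃]·[H₂S] = (0.058)·(0.0010) = 5.8×10⁻⁵
Q = 5.8×10⁻⁵ < K = 1.8×10⁻⁴: net forward reaction.
H₂S is a product, so it increases.

increase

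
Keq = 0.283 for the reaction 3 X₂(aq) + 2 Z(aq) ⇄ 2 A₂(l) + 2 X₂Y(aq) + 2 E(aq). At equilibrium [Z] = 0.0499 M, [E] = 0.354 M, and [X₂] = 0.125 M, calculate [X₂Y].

(A₂ is a pure liquid — omitted from Keq.)
At equilibrium, Keq = [X₂Y]²·[E]² / ([X₂]³·[Z]²) = 0.283.
([X₂Y])²·(0.354)² / ((0.125)³·(0.0499)²) = 0.283
[X₂Y]² = 1.10e-5 ⇒ [X₂Y] = 0.00331 M

[X₂Y] = 0.00331 M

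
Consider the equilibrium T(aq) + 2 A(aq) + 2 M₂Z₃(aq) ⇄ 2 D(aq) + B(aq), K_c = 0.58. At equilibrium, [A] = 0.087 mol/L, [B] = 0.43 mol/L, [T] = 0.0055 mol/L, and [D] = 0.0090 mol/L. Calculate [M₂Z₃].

At equilibrium, K_c = [D]²·[B] / ([T]·[A]²·[M₂Z₃]²) = 0.58.
(0.0090)²·(0.43) / ((0.0055)·(0.087)²·([M₂Z₃])²) = 0.58
[M₂Z₃]² = 1.44 ⇒ [M₂Z₃] = 1.2 mol/L

[M₂Z₃] = 1.2 mol/L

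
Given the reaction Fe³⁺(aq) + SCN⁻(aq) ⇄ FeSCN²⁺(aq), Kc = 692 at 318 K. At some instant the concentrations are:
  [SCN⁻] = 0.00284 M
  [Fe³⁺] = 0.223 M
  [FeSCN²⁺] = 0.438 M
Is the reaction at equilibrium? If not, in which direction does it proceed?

Qc = [FeSCN²⁺] / ([Fe³⁺]·[SCN⁻]) = (0.438) / ((0.223)·(0.00284)) = 692
Qc = 692 = Kc, so the system is already at equilibrium.

at equilibrium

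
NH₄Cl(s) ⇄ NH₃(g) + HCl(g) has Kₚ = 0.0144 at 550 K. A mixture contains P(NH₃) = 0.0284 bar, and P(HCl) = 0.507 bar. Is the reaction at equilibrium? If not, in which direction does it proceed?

neither direction; the system is at equilibrium

(NH₄Cl is a pure solid — omitted from Qₚ.)
Qₚ = P(NH₃)·P(HCl) = (0.0284)·(0.507) = 0.0144
Qₚ = 0.0144 = Kₚ, so the system is already at equilibrium.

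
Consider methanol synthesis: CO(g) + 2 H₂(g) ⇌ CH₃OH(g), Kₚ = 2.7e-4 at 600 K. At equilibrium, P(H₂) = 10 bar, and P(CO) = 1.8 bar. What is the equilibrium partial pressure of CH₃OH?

P(CH₃OH) = 0.049 bar

At equilibrium, Kₚ = P(CH₃OH) / (P(CO)·P(H₂)²) = 2.7e-4.
(P(CH₃OH)) / ((1.8)·(10)²) = 2.7e-4
P(CH₃OH) = 0.0486 = 0.049 bar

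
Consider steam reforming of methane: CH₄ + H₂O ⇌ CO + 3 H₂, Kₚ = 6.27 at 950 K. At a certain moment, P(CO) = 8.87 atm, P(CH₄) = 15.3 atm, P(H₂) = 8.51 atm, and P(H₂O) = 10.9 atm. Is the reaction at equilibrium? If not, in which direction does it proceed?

Qₚ = P(CO)·P(H₂)³ / (P(CH₄)·P(H₂O)) = (8.87)·(8.51)³ / ((15.3)·(10.9)) = 32.8
Qₚ = 32.8 > Kₚ = 6.27, so the reverse reaction proceeds.

to the left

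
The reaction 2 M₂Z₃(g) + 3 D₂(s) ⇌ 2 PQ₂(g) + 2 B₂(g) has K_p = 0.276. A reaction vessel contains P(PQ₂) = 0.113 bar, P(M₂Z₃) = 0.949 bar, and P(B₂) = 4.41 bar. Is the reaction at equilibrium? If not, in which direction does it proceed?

no net change (already at equilibrium)

(D₂ is a pure solid — omitted from Q_p.)
Q_p = P(PQ₂)²·P(B₂)² / P(M₂Z₃)² = (0.113)²·(4.41)² / (0.949)² = 0.276
Q_p = 0.276 = K_p, so the system is already at equilibrium.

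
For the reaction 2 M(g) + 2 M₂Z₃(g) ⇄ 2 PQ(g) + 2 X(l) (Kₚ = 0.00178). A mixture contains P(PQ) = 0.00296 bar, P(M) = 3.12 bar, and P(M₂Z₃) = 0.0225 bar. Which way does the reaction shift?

no net change (already at equilibrium)

(X is a pure liquid — omitted from Qₚ.)
Qₚ = P(PQ)² / (P(M)²·P(M₂Z₃)²) = (0.00296)² / ((3.12)²·(0.0225)²) = 0.00178
Qₚ = 0.00178 = Kₚ, so the system is already at equilibrium.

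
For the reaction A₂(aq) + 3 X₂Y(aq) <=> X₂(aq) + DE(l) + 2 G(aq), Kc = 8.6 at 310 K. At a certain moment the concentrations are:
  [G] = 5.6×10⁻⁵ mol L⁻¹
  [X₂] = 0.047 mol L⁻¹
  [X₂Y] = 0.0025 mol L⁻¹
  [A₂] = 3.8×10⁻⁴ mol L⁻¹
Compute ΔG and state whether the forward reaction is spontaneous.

(DE is a pure liquid — omitted from Qc.)
Qc = [X₂]·[G]² / ([A₂]·[X₂Y]³) = (0.047)·(5.6×10⁻⁵)² / ((3.8×10⁻⁴)·(0.0025)³) = 24.8
ΔG = RT ln(Qc/Kc) = (8.314 J mol⁻¹ K⁻¹)(310 K) × ln(24.8/8.6)
   = (2.577 kJ/mol)(1.059) = 2.73 kJ/mol
ΔG > 0, so the forward reaction is non-spontaneous (proceeds in reverse).

ΔG = 2.73 kJ/mol; the forward reaction is non-spontaneous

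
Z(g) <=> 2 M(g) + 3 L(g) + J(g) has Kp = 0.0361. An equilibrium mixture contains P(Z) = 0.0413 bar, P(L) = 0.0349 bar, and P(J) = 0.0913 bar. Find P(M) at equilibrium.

P(M) = 19.6 bar

At equilibrium, Kp = P(M)²·P(L)³·P(J) / P(Z) = 0.0361.
(P(M))²·(0.0349)³·(0.0913) / (0.0413) = 0.0361
P(M)² = 384 ⇒ P(M) = 19.6 bar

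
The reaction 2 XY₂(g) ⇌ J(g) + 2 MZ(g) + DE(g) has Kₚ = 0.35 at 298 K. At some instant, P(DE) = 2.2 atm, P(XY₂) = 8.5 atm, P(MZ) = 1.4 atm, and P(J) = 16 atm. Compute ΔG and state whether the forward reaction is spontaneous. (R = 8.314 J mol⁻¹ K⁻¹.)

ΔG = 2.49 kJ/mol; the forward reaction is non-spontaneous

Qₚ = P(J)·P(MZ)²·P(DE) / P(XY₂)² = (16)·(1.4)²·(2.2) / (8.5)² = 0.955
ΔG = RT ln(Qₚ/Kₚ) = (8.314 J mol⁻¹ K⁻¹)(298 K) × ln(0.955/0.35)
   = (2.478 kJ/mol)(1.004) = 2.49 kJ/mol
ΔG > 0, so the forward reaction is non-spontaneous (proceeds in reverse).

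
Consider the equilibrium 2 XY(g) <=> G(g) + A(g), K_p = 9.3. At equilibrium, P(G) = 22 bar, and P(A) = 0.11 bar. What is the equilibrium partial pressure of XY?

P(XY) = 0.51 bar

At equilibrium, K_p = P(G)·P(A) / P(XY)² = 9.3.
(22)·(0.11) / (P(XY))² = 9.3
P(XY)² = 0.260 ⇒ P(XY) = 0.51 bar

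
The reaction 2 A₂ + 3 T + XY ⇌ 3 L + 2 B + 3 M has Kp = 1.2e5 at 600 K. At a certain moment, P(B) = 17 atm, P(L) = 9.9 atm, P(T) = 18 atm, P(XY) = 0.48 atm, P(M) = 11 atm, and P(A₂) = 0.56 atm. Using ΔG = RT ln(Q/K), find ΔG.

Qp = P(L)³·P(B)²·P(M)³ / (P(A₂)²·P(T)³·P(XY)) = (9.9)³·(17)²·(11)³ / ((0.56)²·(18)³·(0.48)) = 4.25e5
ΔG = RT ln(Qp/Kp) = (8.314 J mol⁻¹ K⁻¹)(600 K) × ln(4.25e5/1.2e5)
   = (4.988 kJ/mol)(1.265) = 6.31 kJ/mol
ΔG > 0, so the forward reaction is non-spontaneous (proceeds in reverse).

ΔG = 6.31 kJ/mol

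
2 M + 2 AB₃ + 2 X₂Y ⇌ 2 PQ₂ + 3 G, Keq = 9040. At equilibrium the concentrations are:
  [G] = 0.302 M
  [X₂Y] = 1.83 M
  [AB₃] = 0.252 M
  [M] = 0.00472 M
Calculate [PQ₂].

At equilibrium, Keq = [PQ₂]²·[G]³ / ([M]²·[AB₃]²·[X₂Y]²) = 9040.
([PQ₂])²·(0.302)³ / ((0.00472)²·(0.252)²·(1.83)²) = 9040
[PQ₂]² = 1.56 ⇒ [PQ₂] = 1.25 M

[PQ₂] = 1.25 M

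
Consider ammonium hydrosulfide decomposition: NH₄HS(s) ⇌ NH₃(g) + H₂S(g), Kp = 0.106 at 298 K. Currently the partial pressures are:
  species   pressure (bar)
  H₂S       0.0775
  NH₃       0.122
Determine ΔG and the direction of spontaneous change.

(NH₄HS is a pure solid — omitted from Qp.)
Qp = P(NH₃)·P(H₂S) = (0.122)·(0.0775) = 0.00946
ΔG = RT ln(Qp/Kp) = (8.314 J mol⁻¹ K⁻¹)(298 K) × ln(0.00946/0.106)
   = (2.478 kJ/mol)(-2.416) = -5.99 kJ/mol
ΔG < 0, so the forward reaction is spontaneous (proceeds forward).

ΔG = -5.99 kJ/mol; the forward reaction is spontaneous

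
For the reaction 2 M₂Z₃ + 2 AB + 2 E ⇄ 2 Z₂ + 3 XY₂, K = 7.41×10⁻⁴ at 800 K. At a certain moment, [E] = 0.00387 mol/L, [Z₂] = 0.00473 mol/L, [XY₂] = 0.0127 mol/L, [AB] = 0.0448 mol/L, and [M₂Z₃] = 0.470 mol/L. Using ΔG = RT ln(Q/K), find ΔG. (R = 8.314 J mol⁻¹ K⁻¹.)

ΔG = 14.8 kJ/mol

Q = [Z₂]²·[XY₂]³ / ([M₂Z₃]²·[AB]²·[E]²) = (0.00473)²·(0.0127)³ / ((0.470)²·(0.0448)²·(0.00387)²) = 0.00690
ΔG = RT ln(Q/K) = (8.314 J mol⁻¹ K⁻¹)(800 K) × ln(0.00690/7.41×10⁻⁴)
   = (6.651 kJ/mol)(2.231) = 14.8 kJ/mol
ΔG > 0, so the forward reaction is non-spontaneous (proceeds in reverse).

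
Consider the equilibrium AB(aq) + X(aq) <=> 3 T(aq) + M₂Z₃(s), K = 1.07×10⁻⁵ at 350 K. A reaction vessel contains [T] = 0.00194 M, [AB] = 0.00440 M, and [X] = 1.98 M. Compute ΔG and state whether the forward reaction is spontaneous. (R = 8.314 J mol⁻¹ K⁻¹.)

(M₂Z₃ is a pure solid — omitted from Q.)
Q = [T]³ / ([AB]·[X]) = (0.00194)³ / ((0.00440)·(1.98)) = 8.38×10⁻⁷
ΔG = RT ln(Q/K) = (8.314 J mol⁻¹ K⁻¹)(350 K) × ln(8.38×10⁻⁷/1.07×10⁻⁵)
   = (2.910 kJ/mol)(-2.547) = -7.41 kJ/mol
ΔG < 0, so the forward reaction is spontaneous (proceeds forward).

ΔG = -7.41 kJ/mol; the forward reaction is spontaneous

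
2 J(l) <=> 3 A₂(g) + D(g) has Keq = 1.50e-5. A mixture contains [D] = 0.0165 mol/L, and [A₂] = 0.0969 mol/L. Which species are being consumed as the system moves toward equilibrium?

(J is a pure liquid — omitted from Q.)
Q = [A₂]³·[D] = (0.0969)³·(0.0165) = 1.50e-5
Q = 1.50e-5 = Keq; the system is at equilibrium.

none (at equilibrium)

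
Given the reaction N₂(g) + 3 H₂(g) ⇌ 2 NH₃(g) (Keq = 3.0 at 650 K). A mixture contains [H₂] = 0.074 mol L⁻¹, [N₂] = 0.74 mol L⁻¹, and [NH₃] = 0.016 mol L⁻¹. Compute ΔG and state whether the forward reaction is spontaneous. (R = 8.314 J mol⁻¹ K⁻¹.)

Q = [NH₃]² / ([N₂]·[H₂]³) = (0.016)² / ((0.74)·(0.074)³) = 0.854
ΔG = RT ln(Q/Keq) = (8.314 J mol⁻¹ K⁻¹)(650 K) × ln(0.854/3.0)
   = (5.404 kJ/mol)(-1.256) = -6.79 kJ/mol
ΔG < 0, so the forward reaction is spontaneous (proceeds forward).

ΔG = -6.79 kJ/mol; the forward reaction is spontaneous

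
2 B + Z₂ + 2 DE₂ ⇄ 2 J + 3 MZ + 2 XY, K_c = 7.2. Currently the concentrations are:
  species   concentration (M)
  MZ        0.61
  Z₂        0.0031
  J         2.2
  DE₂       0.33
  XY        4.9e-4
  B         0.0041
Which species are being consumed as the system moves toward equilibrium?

J, MZ, XY (products)

Q_c = [J]²·[MZ]³·[XY]² / ([B]²·[Z₂]·[DE₂]²) = (2.2)²·(0.61)³·(4.9e-4)² / ((0.0041)²·(0.0031)·(0.33)²) = 46
Q_c = 46 > K_c = 7.2: net reverse reaction.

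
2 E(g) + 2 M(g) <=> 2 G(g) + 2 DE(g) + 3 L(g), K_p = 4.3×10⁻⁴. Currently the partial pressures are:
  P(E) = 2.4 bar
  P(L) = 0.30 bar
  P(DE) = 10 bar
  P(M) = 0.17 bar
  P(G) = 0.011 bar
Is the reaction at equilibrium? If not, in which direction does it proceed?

in the reverse direction

Q_p = P(G)²·P(DE)²·P(L)³ / (P(E)²·P(M)²) = (0.011)²·(10)²·(0.30)³ / ((2.4)²·(0.17)²) = 0.0020
Q_p = 0.0020 > K_p = 4.3×10⁻⁴, so the reverse reaction proceeds.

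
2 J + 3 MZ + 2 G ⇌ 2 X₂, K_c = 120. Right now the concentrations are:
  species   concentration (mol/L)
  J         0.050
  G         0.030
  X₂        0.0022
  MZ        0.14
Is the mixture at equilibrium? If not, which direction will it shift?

no; Q > K, reaction proceeds in reverse

Q_c = [X₂]² / ([J]²·[MZ]³·[G]²) = (0.0022)² / ((0.050)²·(0.14)³·(0.030)²) = 780
Q_c = 780 > K_c = 120: net reverse reaction.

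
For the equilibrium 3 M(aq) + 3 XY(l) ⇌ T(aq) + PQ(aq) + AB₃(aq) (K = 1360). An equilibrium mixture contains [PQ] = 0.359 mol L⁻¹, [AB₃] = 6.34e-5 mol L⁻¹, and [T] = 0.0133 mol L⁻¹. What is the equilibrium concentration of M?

(XY is a pure liquid — omitted from K.)
At equilibrium, K = [T]·[PQ]·[AB₃] / [M]³ = 1360.
(0.0133)·(0.359)·(6.34e-5) / ([M])³ = 1360
[M]³ = 2.23e-10 ⇒ [M] = 6.06e-4 mol L⁻¹

[M] = 6.06e-4 mol L⁻¹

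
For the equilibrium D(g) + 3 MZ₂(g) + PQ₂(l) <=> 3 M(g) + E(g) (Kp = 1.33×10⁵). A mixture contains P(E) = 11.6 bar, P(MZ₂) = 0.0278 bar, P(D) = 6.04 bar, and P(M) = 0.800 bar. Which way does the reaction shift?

(PQ₂ is a pure liquid — omitted from Qp.)
Qp = P(M)³·P(E) / (P(D)·P(MZ₂)³) = (0.800)³·(11.6) / ((6.04)·(0.0278)³) = 45800
Qp = 45800 < Kp = 1.33×10⁵, so the forward reaction proceeds.

in the forward direction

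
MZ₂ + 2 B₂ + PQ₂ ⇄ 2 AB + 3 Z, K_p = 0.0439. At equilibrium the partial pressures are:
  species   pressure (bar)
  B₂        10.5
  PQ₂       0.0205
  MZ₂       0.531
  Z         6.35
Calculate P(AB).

At equilibrium, K_p = P(AB)²·P(Z)³ / (P(MZ₂)·P(B₂)²·P(PQ₂)) = 0.0439.
(P(AB))²·(6.35)³ / ((0.531)·(10.5)²·(0.0205)) = 0.0439
P(AB)² = 2.06e-4 ⇒ P(AB) = 0.0143 bar

P(AB) = 0.0143 bar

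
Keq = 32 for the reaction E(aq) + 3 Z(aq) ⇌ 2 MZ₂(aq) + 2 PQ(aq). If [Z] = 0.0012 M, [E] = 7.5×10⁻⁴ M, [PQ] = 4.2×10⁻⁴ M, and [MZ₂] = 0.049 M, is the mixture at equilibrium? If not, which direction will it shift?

no; Q > K, reaction proceeds in reverse

Q = [MZ₂]²·[PQ]² / ([E]·[Z]³) = (0.049)²·(4.2×10⁻⁴)² / ((7.5×10⁻⁴)·(0.0012)³) = 330
Q = 330 > Keq = 32: net reverse reaction.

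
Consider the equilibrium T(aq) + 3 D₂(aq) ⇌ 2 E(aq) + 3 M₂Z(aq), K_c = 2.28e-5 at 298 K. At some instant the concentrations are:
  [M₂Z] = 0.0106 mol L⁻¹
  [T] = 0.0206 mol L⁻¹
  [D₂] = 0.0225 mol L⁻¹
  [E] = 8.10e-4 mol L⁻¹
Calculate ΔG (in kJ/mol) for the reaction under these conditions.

Q_c = [E]²·[M₂Z]³ / ([T]·[D₂]³) = (8.10e-4)²·(0.0106)³ / ((0.0206)·(0.0225)³) = 3.33e-6
ΔG = RT ln(Q_c/K_c) = (8.314 J mol⁻¹ K⁻¹)(298 K) × ln(3.33e-6/2.28e-5)
   = (2.478 kJ/mol)(-1.924) = -4.77 kJ/mol
ΔG < 0, so the forward reaction is spontaneous (proceeds forward).

ΔG = -4.77 kJ/mol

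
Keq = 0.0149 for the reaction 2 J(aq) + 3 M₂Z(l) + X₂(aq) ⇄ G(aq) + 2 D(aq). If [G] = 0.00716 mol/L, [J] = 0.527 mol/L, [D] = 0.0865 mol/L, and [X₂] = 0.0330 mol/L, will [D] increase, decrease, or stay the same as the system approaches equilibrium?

(M₂Z is a pure liquid — omitted from Q.)
Q = [G]·[D]² / ([J]²·[X₂]) = (0.00716)·(0.0865)² / ((0.527)²·(0.0330)) = 0.00585
Q = 0.00585 < Keq = 0.0149: net forward reaction.
D is a product, so it increases.

increase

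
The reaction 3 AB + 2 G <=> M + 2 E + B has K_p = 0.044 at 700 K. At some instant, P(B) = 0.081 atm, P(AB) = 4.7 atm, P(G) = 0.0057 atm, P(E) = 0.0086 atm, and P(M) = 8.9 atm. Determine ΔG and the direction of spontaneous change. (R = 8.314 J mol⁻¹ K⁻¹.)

Q_p = P(M)·P(E)²·P(B) / (P(AB)³·P(G)²) = (8.9)·(0.0086)²·(0.081) / ((4.7)³·(0.0057)²) = 0.0158
ΔG = RT ln(Q_p/K_p) = (8.314 J mol⁻¹ K⁻¹)(700 K) × ln(0.0158/0.044)
   = (5.820 kJ/mol)(-1.024) = -5.96 kJ/mol
ΔG < 0, so the forward reaction is spontaneous (proceeds forward).

ΔG = -5.96 kJ/mol; the forward reaction is spontaneous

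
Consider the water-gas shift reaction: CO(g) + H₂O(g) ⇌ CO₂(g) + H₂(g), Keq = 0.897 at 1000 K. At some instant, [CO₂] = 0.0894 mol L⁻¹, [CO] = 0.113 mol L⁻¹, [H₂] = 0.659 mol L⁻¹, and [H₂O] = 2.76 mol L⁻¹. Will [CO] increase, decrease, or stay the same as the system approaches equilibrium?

Q = [CO₂]·[H₂] / ([CO]·[H₂O]) = (0.0894)·(0.659) / ((0.113)·(2.76)) = 0.189
Q = 0.189 < Keq = 0.897: net forward reaction.
CO is a reactant, so it decreases.

decrease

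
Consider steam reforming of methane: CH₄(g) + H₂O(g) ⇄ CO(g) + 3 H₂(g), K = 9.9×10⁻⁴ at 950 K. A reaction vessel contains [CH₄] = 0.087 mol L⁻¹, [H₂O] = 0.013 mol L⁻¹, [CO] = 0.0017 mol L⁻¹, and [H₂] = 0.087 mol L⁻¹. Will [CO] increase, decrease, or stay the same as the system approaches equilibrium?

Q = [CO]·[H₂]³ / ([CH₄]·[H₂O]) = (0.0017)·(0.087)³ / ((0.087)·(0.013)) = 9.9×10⁻⁴
Q = 9.9×10⁻⁴ = K; the system is at equilibrium.

stay the same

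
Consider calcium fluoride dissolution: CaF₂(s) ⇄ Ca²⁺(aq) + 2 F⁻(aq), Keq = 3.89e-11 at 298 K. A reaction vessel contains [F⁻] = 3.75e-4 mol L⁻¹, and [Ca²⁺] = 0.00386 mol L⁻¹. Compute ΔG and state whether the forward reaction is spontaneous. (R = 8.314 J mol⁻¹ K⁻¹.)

ΔG = 6.53 kJ/mol; the forward reaction is non-spontaneous

(CaF₂ is a pure solid — omitted from Q.)
Q = [Ca²⁺]·[F⁻]² = (0.00386)·(3.75e-4)² = 5.43e-10
ΔG = RT ln(Q/Keq) = (8.314 J mol⁻¹ K⁻¹)(298 K) × ln(5.43e-10/3.89e-11)
   = (2.478 kJ/mol)(2.636) = 6.53 kJ/mol
ΔG > 0, so the forward reaction is non-spontaneous (proceeds in reverse).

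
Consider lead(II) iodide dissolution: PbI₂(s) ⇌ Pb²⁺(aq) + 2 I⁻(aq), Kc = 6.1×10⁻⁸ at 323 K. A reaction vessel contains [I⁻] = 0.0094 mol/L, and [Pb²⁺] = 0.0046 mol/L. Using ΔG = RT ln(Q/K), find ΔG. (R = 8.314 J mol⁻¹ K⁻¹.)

(PbI₂ is a pure solid — omitted from Qc.)
Qc = [Pb²⁺]·[I⁻]² = (0.0046)·(0.0094)² = 4.06×10⁻⁷
ΔG = RT ln(Qc/Kc) = (8.314 J mol⁻¹ K⁻¹)(323 K) × ln(4.06×10⁻⁷/6.1×10⁻⁸)
   = (2.685 kJ/mol)(1.895) = 5.09 kJ/mol
ΔG > 0, so the forward reaction is non-spontaneous (proceeds in reverse).

ΔG = 5.09 kJ/mol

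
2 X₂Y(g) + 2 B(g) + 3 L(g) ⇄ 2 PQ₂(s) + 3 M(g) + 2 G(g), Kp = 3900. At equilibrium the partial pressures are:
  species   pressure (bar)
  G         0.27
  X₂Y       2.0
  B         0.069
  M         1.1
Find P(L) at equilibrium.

(PQ₂ is a pure solid — omitted from Kp.)
At equilibrium, Kp = P(M)³·P(G)² / (P(X₂Y)²·P(B)²·P(L)³) = 3900.
(1.1)³·(0.27)² / ((2.0)²·(0.069)²·(P(L))³) = 3900
P(L)³ = 0.00131 ⇒ P(L) = 0.11 bar

P(L) = 0.11 bar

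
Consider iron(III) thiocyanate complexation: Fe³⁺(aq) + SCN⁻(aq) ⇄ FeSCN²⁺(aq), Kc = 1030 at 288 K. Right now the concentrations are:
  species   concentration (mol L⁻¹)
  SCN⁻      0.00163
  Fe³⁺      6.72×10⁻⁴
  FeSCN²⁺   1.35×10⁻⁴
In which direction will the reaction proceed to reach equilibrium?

to the right

Qc = [FeSCN²⁺] / ([Fe³⁺]·[SCN⁻]) = (1.35×10⁻⁴) / ((6.72×10⁻⁴)·(0.00163)) = 123
Qc = 123 < Kc = 1030, so the forward reaction proceeds.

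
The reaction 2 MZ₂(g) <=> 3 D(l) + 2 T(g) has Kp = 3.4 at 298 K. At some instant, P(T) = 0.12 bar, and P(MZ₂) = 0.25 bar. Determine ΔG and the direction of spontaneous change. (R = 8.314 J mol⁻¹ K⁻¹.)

ΔG = -6.67 kJ/mol; the forward reaction is spontaneous

(D is a pure liquid — omitted from Qp.)
Qp = P(T)² / P(MZ₂)² = (0.12)² / (0.25)² = 0.230
ΔG = RT ln(Qp/Kp) = (8.314 J mol⁻¹ K⁻¹)(298 K) × ln(0.230/3.4)
   = (2.478 kJ/mol)(-2.693) = -6.67 kJ/mol
ΔG < 0, so the forward reaction is spontaneous (proceeds forward).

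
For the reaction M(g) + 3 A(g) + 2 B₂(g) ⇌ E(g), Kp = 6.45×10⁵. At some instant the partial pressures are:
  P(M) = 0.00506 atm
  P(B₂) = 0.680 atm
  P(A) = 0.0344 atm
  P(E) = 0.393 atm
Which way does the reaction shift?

Qp = P(E) / (P(M)·P(A)³·P(B₂)²) = (0.393) / ((0.00506)·(0.0344)³·(0.680)²) = 4.13×10⁶
Qp = 4.13×10⁶ > Kp = 6.45×10⁵, so the reverse reaction proceeds.

reverse (toward reactants)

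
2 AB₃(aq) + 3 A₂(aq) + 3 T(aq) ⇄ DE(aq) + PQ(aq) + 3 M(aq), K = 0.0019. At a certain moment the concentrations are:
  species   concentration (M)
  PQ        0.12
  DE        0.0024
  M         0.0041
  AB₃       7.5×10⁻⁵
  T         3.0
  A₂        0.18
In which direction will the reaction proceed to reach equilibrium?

toward reactants

Q = [DE]·[PQ]·[M]³ / ([AB₃]²·[A₂]³·[T]³) = (0.0024)·(0.12)·(0.0041)³ / ((7.5×10⁻⁵)²·(0.18)³·(3.0)³) = 0.022
Q = 0.022 > K = 0.0019, so the reverse reaction proceeds.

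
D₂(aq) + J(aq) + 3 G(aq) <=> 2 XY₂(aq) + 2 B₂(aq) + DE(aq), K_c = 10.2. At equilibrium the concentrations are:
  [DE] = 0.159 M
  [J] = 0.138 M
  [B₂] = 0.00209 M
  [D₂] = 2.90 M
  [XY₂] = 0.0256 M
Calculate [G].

At equilibrium, K_c = [XY₂]²·[B₂]²·[DE] / ([D₂]·[J]·[G]³) = 10.2.
(0.0256)²·(0.00209)²·(0.159) / ((2.90)·(0.138)·([G])³) = 10.2
[G]³ = 1.12×10⁻¹⁰ ⇒ [G] = 4.81×10⁻⁴ M

[G] = 4.81×10⁻⁴ M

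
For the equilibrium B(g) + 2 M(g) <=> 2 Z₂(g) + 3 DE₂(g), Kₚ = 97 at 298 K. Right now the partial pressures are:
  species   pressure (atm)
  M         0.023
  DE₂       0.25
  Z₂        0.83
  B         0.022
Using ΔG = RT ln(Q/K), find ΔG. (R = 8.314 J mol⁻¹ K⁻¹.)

Qₚ = P(Z₂)²·P(DE₂)³ / (P(B)·P(M)²) = (0.83)²·(0.25)³ / ((0.022)·(0.023)²) = 925
ΔG = RT ln(Qₚ/Kₚ) = (8.314 J mol⁻¹ K⁻¹)(298 K) × ln(925/97)
   = (2.478 kJ/mol)(2.255) = 5.59 kJ/mol
ΔG > 0, so the forward reaction is non-spontaneous (proceeds in reverse).

ΔG = 5.59 kJ/mol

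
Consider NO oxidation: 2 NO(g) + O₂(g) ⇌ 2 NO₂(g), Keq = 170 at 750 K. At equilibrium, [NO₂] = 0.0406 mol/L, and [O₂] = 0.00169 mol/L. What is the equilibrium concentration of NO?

At equilibrium, Keq = [NO₂]² / ([NO]²·[O₂]) = 170.
(0.0406)² / (([NO])²·(0.00169)) = 170
[NO]² = 0.00574 ⇒ [NO] = 0.0757 mol/L

[NO] = 0.0757 mol/L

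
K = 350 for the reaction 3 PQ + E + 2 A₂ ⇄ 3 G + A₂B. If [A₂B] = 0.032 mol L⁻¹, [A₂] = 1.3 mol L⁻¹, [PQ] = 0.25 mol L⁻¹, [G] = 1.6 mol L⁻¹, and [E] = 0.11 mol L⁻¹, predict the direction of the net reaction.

Q = [G]³·[A₂B] / ([PQ]³·[E]·[A₂]²) = (1.6)³·(0.032) / ((0.25)³·(0.11)·(1.3)²) = 45
Q = 45 < K = 350, so the forward reaction proceeds.

in the forward direction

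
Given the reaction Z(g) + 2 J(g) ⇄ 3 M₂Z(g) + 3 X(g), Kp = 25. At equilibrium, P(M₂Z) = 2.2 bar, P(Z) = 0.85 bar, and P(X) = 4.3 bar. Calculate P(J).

P(J) = 6.3 bar

At equilibrium, Kp = P(M₂Z)³·P(X)³ / (P(Z)·P(J)²) = 25.
(2.2)³·(4.3)³ / ((0.85)·(P(J))²) = 25
P(J)² = 39.8 ⇒ P(J) = 6.3 bar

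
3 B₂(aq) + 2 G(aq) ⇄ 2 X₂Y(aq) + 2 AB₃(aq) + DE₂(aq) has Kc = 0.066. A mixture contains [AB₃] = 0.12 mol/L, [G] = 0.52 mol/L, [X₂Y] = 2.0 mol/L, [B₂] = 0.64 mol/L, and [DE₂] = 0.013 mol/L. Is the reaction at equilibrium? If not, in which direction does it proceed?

toward products

Qc = [X₂Y]²·[AB₃]²·[DE₂] / ([B₂]³·[G]²) = (2.0)²·(0.12)²·(0.013) / ((0.64)³·(0.52)²) = 0.011
Qc = 0.011 < Kc = 0.066, so the forward reaction proceeds.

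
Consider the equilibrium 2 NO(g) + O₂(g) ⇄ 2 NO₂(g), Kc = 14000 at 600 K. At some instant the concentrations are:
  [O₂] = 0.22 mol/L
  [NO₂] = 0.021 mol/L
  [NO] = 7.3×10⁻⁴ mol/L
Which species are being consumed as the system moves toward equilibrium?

NO, O₂ (reactants)

Qc = [NO₂]² / ([NO]²·[O₂]) = (0.021)² / ((7.3×10⁻⁴)²·(0.22)) = 3800
Qc = 3800 < Kc = 14000: net forward reaction.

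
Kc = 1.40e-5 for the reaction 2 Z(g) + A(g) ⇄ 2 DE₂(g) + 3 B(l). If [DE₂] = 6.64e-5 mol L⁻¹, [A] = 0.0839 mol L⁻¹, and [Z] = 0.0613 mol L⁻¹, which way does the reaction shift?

at equilibrium

(B is a pure liquid — omitted from Qc.)
Qc = [DE₂]² / ([Z]²·[A]) = (6.64e-5)² / ((0.0613)²·(0.0839)) = 1.40e-5
Qc = 1.40e-5 = Kc, so the system is already at equilibrium.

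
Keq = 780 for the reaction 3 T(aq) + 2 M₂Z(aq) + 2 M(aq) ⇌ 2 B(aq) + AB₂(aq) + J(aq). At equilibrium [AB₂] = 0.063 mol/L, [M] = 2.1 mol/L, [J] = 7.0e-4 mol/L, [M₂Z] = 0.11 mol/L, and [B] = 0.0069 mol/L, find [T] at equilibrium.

At equilibrium, Keq = [B]²·[AB₂]·[J] / ([T]³·[M₂Z]²·[M]²) = 780.
(0.0069)²·(0.063)·(7.0e-4) / (([T])³·(0.11)²·(2.1)²) = 780
[T]³ = 5.04e-11 ⇒ [T] = 3.7e-4 mol/L

[T] = 3.7e-4 mol/L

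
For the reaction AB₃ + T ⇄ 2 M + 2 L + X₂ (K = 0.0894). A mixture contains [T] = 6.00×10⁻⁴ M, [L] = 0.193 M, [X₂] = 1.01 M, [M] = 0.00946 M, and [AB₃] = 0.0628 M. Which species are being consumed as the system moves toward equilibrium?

none (at equilibrium)

Q = [M]²·[L]²·[X₂] / ([AB₃]·[T]) = (0.00946)²·(0.193)²·(1.01) / ((0.0628)·(6.00×10⁻⁴)) = 0.0894
Q = 0.0894 = K; the system is at equilibrium.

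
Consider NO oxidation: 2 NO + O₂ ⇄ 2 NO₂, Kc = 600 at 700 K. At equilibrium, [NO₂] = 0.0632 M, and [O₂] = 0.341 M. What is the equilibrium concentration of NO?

At equilibrium, Kc = [NO₂]² / ([NO]²·[O₂]) = 600.
(0.0632)² / (([NO])²·(0.341)) = 600
[NO]² = 1.95×10⁻⁵ ⇒ [NO] = 0.00442 M

[NO] = 0.00442 M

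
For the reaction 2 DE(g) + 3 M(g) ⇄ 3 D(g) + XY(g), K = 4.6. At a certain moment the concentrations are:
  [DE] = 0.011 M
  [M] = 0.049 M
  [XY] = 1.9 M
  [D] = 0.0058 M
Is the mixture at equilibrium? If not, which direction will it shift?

no; Q > K, reaction proceeds in reverse

Q = [D]³·[XY] / ([DE]²·[M]³) = (0.0058)³·(1.9) / ((0.011)²·(0.049)³) = 26
Q = 26 > K = 4.6: net reverse reaction.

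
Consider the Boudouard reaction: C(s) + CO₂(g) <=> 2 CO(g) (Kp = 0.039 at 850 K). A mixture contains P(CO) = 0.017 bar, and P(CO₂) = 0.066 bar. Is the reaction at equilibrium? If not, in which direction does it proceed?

in the forward direction

(C is a pure solid — omitted from Qp.)
Qp = P(CO)² / P(CO₂) = (0.017)² / (0.066) = 0.0044
Qp = 0.0044 < Kp = 0.039, so the forward reaction proceeds.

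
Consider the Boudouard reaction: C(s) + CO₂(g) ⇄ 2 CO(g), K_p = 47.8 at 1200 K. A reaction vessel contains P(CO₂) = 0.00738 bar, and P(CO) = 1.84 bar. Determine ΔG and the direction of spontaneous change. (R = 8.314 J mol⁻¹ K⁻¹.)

ΔG = 22.6 kJ/mol; the forward reaction is non-spontaneous

(C is a pure solid — omitted from Q_p.)
Q_p = P(CO)² / P(CO₂) = (1.84)² / (0.00738) = 459
ΔG = RT ln(Q_p/K_p) = (8.314 J mol⁻¹ K⁻¹)(1200 K) × ln(459/47.8)
   = (9.977 kJ/mol)(2.262) = 22.6 kJ/mol
ΔG > 0, so the forward reaction is non-spontaneous (proceeds in reverse).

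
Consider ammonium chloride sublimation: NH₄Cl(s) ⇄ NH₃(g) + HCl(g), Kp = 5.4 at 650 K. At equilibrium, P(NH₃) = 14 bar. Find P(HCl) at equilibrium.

P(HCl) = 0.39 bar

(NH₄Cl is a pure solid — omitted from Kp.)
At equilibrium, Kp = P(NH₃)·P(HCl) = 5.4.
(14)·(P(HCl)) = 5.4
P(HCl) = 0.386 = 0.39 bar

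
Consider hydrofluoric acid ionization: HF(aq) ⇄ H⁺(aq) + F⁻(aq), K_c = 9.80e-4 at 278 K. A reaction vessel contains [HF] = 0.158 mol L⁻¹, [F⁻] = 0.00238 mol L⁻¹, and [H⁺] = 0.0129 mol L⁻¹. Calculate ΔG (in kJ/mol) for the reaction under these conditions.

Q_c = [H⁺]·[F⁻] / [HF] = (0.0129)·(0.00238) / (0.158) = 1.94e-4
ΔG = RT ln(Q_c/K_c) = (8.314 J mol⁻¹ K⁻¹)(278 K) × ln(1.94e-4/9.80e-4)
   = (2.311 kJ/mol)(-1.620) = -3.74 kJ/mol
ΔG < 0, so the forward reaction is spontaneous (proceeds forward).

ΔG = -3.74 kJ/mol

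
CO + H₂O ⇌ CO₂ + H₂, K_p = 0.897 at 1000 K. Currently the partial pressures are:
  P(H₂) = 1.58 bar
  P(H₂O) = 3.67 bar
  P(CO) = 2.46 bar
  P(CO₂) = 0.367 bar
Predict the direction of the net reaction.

forward (toward products)

Q_p = P(CO₂)·P(H₂) / (P(CO)·P(H₂O)) = (0.367)·(1.58) / ((2.46)·(3.67)) = 0.0642
Q_p = 0.0642 < K_p = 0.897, so the forward reaction proceeds.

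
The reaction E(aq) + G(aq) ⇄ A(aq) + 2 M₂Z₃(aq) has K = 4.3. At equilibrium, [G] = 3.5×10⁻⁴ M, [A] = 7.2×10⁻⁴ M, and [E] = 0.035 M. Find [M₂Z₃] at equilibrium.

At equilibrium, K = [A]·[M₂Z₃]² / ([E]·[G]) = 4.3.
(7.2×10⁻⁴)·([M₂Z₃])² / ((0.035)·(3.5×10⁻⁴)) = 4.3
[M₂Z₃]² = 0.0732 ⇒ [M₂Z₃] = 0.27 M

[M₂Z₃] = 0.27 M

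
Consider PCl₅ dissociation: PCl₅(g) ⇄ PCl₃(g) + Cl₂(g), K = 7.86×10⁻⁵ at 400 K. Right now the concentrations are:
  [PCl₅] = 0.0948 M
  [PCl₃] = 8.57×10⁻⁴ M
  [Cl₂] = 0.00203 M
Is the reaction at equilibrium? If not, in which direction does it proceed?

Q = [PCl₃]·[Cl₂] / [PCl₅] = (8.57×10⁻⁴)·(0.00203) / (0.0948) = 1.84×10⁻⁵
Q = 1.84×10⁻⁵ < K = 7.86×10⁻⁵, so the forward reaction proceeds.

toward products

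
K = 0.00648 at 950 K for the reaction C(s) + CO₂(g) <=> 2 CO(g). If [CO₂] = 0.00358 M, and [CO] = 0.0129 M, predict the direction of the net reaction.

(C is a pure solid — omitted from Q.)
Q = [CO]² / [CO₂] = (0.0129)² / (0.00358) = 0.0465
Q = 0.0465 > K = 0.00648, so the reverse reaction proceeds.

to the left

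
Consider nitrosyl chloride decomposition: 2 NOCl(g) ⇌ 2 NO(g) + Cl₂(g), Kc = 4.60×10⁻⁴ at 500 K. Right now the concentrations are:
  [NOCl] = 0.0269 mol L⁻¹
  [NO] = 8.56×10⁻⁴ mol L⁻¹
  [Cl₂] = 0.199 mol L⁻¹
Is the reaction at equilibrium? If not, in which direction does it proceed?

to the right

Qc = [NO]²·[Cl₂] / [NOCl]² = (8.56×10⁻⁴)²·(0.199) / (0.0269)² = 2.02×10⁻⁴
Qc = 2.02×10⁻⁴ < Kc = 4.60×10⁻⁴, so the forward reaction proceeds.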